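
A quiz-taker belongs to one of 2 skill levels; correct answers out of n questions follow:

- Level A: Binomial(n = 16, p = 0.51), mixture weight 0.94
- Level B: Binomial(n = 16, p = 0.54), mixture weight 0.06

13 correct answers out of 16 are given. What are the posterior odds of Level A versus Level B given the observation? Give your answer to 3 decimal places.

9.007

Posterior odds = (P(Z=i) f_i(x)) / (P(Z=j) f_j(x)); the normalising sum cancels.
Evaluate each component's likelihood at the observed value:
  p_A = 0.0104037
  p_B = 0.0180959
Posterior odds = (P(Z=A)·p_A) / (P(Z=B)·p_B) = (0.94·0.0104037) / (0.06·0.0180959) = 0.00977949 / 0.00108575 ≈ 9.007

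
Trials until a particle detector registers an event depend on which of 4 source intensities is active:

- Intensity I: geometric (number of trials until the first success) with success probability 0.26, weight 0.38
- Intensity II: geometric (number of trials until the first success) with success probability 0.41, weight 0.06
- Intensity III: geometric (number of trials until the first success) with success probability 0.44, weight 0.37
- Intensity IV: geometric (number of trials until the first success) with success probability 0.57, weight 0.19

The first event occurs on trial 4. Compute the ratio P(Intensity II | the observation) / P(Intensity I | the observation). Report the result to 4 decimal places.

0.1262

Only the two components matter; the odds are (π_i f_i(x)) / (π_j f_j(x)).
Evaluate each component's likelihood at the observed value:
  L_I = 0.26·(1−0.26)^3 = 0.26·0.405224 = 0.105358
  L_II = 0.41·(1−0.41)^3 = 0.41·0.205379 = 0.0842054
  L_III = 0.44·(1−0.44)^3 = 0.44·0.175616 = 0.077271
  L_IV = 0.57·(1−0.57)^3 = 0.57·0.079507 = 0.045319
0.00505232 / 0.0400361 ≈ 0.1262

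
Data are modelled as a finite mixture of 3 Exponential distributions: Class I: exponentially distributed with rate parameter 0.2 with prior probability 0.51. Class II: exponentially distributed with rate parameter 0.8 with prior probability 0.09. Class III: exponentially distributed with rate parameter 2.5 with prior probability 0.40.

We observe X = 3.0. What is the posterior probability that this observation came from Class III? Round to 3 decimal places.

P(component k | x) = π_k·f_k(x) / marginal(x), where marginal(x) = Σ_j π_j·f_j(x).
Component likelihoods at x = 3.0:
  f_I = 0.2·e^(−0.2·3.0) = 0.2·e^(−0.6000) = 0.109762
  f_II = 0.8·e^(−0.8·3.0) = 0.8·e^(−2.4000) = 0.0725744
  f_III = 2.5·e^(−2.5·3.0) = 2.5·e^(−7.5000) = 0.00138271
Prior × likelihood for each component:
  π_I·f_I = 0.51 × 0.109762 = 0.0559788
  π_II·f_II = 0.09 × 0.0725744 = 0.00653169
  π_III·f_III = 0.40 × 0.00138271 = 0.000553084
Evidence: 0.0559788 + 0.00653169 + 0.000553084 = 0.0630636
P(Class III | the observation) ≈ 0.009

0.009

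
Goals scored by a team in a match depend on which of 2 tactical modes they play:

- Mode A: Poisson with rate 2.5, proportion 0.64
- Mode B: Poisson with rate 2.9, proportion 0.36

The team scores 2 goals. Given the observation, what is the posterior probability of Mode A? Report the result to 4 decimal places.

0.6634

The responsibility of component k is π_k f_k(x) divided by Σ_j π_j f_j(x).
Component likelihoods at x = 2 goals:
  p_A = 0.256516
  p_B = 0.231373
Unnormalised posteriors:
  π_A·p_A = 0.64 × 0.256516 = 0.16417
  π_B·p_B = 0.36 × 0.231373 = 0.0832942
Sum: 0.16417 + 0.0832942 = 0.247464
P(Mode A | 2 goals) = 0.16417 / 0.247464 ≈ 0.6634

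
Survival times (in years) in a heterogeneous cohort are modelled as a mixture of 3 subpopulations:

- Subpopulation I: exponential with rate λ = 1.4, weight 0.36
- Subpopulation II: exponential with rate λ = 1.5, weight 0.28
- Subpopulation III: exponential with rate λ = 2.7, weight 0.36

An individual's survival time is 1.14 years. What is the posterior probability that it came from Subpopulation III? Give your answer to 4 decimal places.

P(component k | x) = π_k·f_k(x) / marginal(x), where marginal(x) = Σ_j π_j·f_j(x).
Evaluate each component's likelihood at the observed value:
  L_I = 0.283788
  L_II = 0.271299
  L_III = 0.124338
Weight by the priors:
  π_I·L_I = 0.36 × 0.283788 = 0.102164
  π_II·L_II = 0.28 × 0.271299 = 0.0759636
  π_III·L_III = 0.36 × 0.124338 = 0.0447618
Marginal: 0.102164 + 0.0759636 + 0.0447618 = 0.222889
So the posterior for Subpopulation III is 0.0447618 / 0.222889 ≈ 0.2008.

0.2008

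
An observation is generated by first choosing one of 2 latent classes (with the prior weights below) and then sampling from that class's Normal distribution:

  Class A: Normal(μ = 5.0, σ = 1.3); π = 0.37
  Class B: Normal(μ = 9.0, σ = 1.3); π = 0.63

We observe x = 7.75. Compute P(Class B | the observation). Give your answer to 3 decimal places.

0.909

Posterior ∝ prior × likelihood, so P(k | x) ∝ π_k f_k(x); normalise over all components.
Component likelihoods at x = 7.75:
  L_A = 0.032754
  L_B = 0.193287
Unnormalised posteriors:
  π_A·L_A = 0.37 × 0.032754 = 0.012119
  π_B·L_B = 0.63 × 0.193287 = 0.121771
Normaliser: 0.012119 + 0.121771 = 0.13389
So the posterior for Class B is 0.121771 / 0.13389 ≈ 0.909.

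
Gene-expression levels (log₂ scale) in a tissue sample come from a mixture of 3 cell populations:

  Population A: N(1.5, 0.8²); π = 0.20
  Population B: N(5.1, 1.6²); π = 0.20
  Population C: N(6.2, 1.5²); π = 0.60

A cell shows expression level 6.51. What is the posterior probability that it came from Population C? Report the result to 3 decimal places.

0.822

P(component k | x) = π_k·f_k(x) / marginal(x), where marginal(x) = Σ_j π_j·f_j(x).
Component likelihoods at x = 6.51:
  p_A = (1/(0.8·√(2π)))·exp(−(6.51−1.5)²/(2·0.8²)) = 0.498678·exp(-19.60945) = 1.51895e-09
  p_B = (1/(1.6·√(2π)))·exp(−(6.51−5.1)²/(2·1.6²)) = 0.249339·exp(-0.38830) = 0.169104
  p_C = (1/(1.5·√(2π)))·exp(−(6.51−6.2)²/(2·1.5²)) = 0.265962·exp(-0.02136) = 0.260342
Unnormalised posteriors:
  π_A·p_A = 0.20 × 1.51895e-09 = 3.0379e-10
  π_B·p_B = 0.20 × 0.169104 = 0.0338207
  π_C·p_C = 0.60 × 0.260342 = 0.156205
Evidence: 3.0379e-10 + 0.0338207 + 0.156205 = 0.190026
P(Population C | the observation) = 0.156205 / 0.190026 ≈ 0.822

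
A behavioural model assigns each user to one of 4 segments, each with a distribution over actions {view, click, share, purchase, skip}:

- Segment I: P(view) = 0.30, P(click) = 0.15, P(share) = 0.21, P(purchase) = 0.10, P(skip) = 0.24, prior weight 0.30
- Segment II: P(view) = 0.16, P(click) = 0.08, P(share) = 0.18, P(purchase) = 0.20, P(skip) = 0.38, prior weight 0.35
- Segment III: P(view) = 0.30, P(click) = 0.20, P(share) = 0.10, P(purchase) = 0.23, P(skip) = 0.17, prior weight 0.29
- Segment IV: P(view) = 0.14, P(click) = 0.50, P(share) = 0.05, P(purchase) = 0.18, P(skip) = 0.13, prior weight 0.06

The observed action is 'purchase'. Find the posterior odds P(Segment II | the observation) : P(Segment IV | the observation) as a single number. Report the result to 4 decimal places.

The posterior odds equal the prior odds times the likelihood ratio: (P(Z=i)/P(Z=j))·(f_i(x)/f_j(x)).
Categorical probabilities:
  f_I = P(purchase | comp) = 0.10
  f_II = P(purchase | comp) = 0.20
  f_III = P(purchase | comp) = 0.23
  f_IV = P(purchase | comp) = 0.18
Odds = (0.35/0.06) × (0.2/0.18) = 5.83333 × 1.11111 ≈ 6.4815

6.4815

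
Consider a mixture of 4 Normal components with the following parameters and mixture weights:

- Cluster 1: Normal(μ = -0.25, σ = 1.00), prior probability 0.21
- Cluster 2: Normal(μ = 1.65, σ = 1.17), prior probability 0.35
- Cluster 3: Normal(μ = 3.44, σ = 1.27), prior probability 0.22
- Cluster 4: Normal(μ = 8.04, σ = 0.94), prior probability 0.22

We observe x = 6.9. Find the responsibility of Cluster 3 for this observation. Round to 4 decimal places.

By Bayes' theorem, P(k | x) = π_k f_k(x) / Σ_j π_j f_j(x).
Normal densities:
  f_1 = 3.16082e-12
  f_2 = 1.44715e-05
  f_3 = 0.00767982
  f_4 = 0.203424
Multiply by the mixture weights:
  π_1·f_1 = 0.21 × 3.16082e-12 = 6.63773e-13
  π_2·f_2 = 0.35 × 1.44715e-05 = 5.06501e-06
  π_3·f_3 = 0.22 × 0.00767982 = 0.00168956
  π_4·f_4 = 0.22 × 0.203424 = 0.0447532
Denominator: 6.63773e-13 + 5.06501e-06 + 0.00168956 + 0.0447532 = 0.0464479
So the posterior for Cluster 3 is 0.00168956 / 0.0464479 ≈ 0.0364.

0.0364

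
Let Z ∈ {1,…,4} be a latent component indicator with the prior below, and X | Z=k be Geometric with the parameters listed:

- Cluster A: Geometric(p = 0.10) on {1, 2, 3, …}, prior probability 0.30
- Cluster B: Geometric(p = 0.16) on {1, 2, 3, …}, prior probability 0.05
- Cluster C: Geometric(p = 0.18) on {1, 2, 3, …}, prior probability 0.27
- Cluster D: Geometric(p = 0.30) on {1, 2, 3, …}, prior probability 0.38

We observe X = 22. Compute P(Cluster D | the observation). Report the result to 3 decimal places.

By Bayes' theorem, P(k | x) = P(Z=k) f_k(x) / Σ_j P(Z=j) f_j(x).
Geometric probabilities:
  f_A = 0.0109419
  f_B = 0.00411136
  f_C = 0.00278845
  f_D = 0.000167564
Prior × likelihood for each component:
  P(Z=A)·f_A = 0.30 × 0.0109419 = 0.00328257
  P(Z=B)·f_B = 0.05 × 0.00411136 = 0.000205568
  P(Z=C)·f_C = 0.27 × 0.00278845 = 0.000752882
  P(Z=D)·f_D = 0.38 × 0.000167564 = 6.36742e-05
Marginal: 0.00328257 + 0.000205568 + 0.000752882 + 6.36742e-05 = 0.00430469
Responsibility of Cluster D: 6.36742e-05 / 0.00430469 ≈ 0.015

0.015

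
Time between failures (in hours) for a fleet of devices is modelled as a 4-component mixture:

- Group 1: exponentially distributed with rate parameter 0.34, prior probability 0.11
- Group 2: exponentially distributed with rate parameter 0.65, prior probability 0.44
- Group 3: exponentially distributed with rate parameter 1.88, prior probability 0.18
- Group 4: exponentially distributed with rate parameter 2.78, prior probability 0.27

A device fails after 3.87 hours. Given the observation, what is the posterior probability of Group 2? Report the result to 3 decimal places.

0.692

By Bayes' theorem, P(k | x) = P(Z=k) f_k(x) / Σ_j P(Z=j) f_j(x).
Component likelihoods at x = 3.87 hours:
  L_1 = 0.34·e^(−0.34·3.87) = 0.34·e^(−1.3158) = 0.0912083
  L_2 = 0.65·e^(−0.65·3.87) = 0.65·e^(−2.5155) = 0.0525346
  L_3 = 1.88·e^(−1.88·3.87) = 1.88·e^(−7.2756) = 0.00130138
  L_4 = 2.78·e^(−2.78·3.87) = 2.78·e^(−10.7586) = 5.91077e-05
Multiply by the mixture weights:
  P(Z=1)·L_1 = 0.11 × 0.0912083 = 0.0100329
  P(Z=2)·L_2 = 0.44 × 0.0525346 = 0.0231152
  P(Z=3)·L_3 = 0.18 × 0.00130138 = 0.000234249
  P(Z=4)·L_4 = 0.27 × 5.91077e-05 = 1.59591e-05
Sum: 0.0100329 + 0.0231152 + 0.000234249 + 1.59591e-05 = 0.0333984
P(Group 2 | the observation) = 0.0231152 / 0.0333984 ≈ 0.692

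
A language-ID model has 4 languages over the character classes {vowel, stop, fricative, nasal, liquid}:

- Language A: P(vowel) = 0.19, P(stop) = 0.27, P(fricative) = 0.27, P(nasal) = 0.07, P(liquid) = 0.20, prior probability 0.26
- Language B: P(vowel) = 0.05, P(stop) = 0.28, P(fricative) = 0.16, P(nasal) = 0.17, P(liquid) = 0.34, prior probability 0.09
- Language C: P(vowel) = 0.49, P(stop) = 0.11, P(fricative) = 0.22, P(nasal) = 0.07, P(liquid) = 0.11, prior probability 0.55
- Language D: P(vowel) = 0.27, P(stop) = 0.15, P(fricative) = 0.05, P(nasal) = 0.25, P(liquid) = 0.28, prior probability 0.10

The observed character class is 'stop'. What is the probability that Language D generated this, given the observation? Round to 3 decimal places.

0.088

Apply Bayes' rule: the posterior for each component is proportional to its prior times its likelihood at x.
Categorical probabilities:
  f_A = 0.27
  f_B = 0.28
  f_C = 0.11
  f_D = 0.15
Prior × likelihood for each component:
  P(Z=A)·f_A = 0.26 × 0.27 = 0.0702
  P(Z=B)·f_B = 0.09 × 0.28 = 0.0252
  P(Z=C)·f_C = 0.55 × 0.11 = 0.0605
  P(Z=D)·f_D = 0.10 × 0.15 = 0.015
Marginal: 0.0702 + 0.0252 + 0.0605 + 0.015 = 0.1709
So the posterior for Language D is 0.015 / 0.1709 ≈ 0.088.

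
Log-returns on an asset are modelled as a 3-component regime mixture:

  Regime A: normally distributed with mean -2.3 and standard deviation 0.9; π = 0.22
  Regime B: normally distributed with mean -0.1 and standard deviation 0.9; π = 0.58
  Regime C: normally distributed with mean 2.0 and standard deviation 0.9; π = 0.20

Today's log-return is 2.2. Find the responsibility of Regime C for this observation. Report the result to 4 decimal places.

0.8981

P(component k | x) = π_k·f_k(x) / marginal(x), where marginal(x) = Σ_j π_j·f_j(x).
Component likelihoods at x = 2.2:
  f_A = 1.65191e-06
  f_B = 0.0169242
  f_C = 0.432458
Weight by the priors:
  π_A·f_A = 0.22 × 1.65191e-06 = 3.6342e-07
  π_B·f_B = 0.58 × 0.0169242 = 0.00981604
  π_C·f_C = 0.20 × 0.432458 = 0.0864917
Evidence: 3.6342e-07 + 0.00981604 + 0.0864917 = 0.0963081
P(Regime C | x) = 0.0864917 / 0.0963081 ≈ 0.8981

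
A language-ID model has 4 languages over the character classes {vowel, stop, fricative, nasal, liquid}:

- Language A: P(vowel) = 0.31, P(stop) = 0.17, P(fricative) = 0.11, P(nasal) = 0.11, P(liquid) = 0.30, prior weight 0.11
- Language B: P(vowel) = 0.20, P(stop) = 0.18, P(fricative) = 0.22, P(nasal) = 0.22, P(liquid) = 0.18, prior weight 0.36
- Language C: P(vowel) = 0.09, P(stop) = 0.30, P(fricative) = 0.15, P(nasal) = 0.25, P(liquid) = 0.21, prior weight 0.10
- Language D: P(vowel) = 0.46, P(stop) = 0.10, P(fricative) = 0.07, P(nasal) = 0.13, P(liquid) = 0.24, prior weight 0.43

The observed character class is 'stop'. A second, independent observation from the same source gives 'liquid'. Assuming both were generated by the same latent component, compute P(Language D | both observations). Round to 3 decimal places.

0.304

Apply Bayes' rule: the posterior for each component is proportional to its prior times its likelihood at x.
Since both observations come from the same component, the likelihood for component k is f_k(x₁)·f_k(x₂).
  p_A = [0.17] × [0.3] = 0.051
  p_B = [0.18] × [0.18] = 0.0324
  p_C = [0.3] × [0.21] = 0.063
  p_D = [0.1] × [0.24] = 0.024
Weight by the priors:
  P(Z=A)·p_A = 0.11 × 0.051 = 0.00561
  P(Z=B)·p_B = 0.36 × 0.0324 = 0.011664
  P(Z=C)·p_C = 0.10 × 0.063 = 0.0063
  P(Z=D)·p_D = 0.43 × 0.024 = 0.01032
Normaliser: 0.00561 + 0.011664 + 0.0063 + 0.01032 = 0.033894
P(Language D | x₁, x₂) = 0.01032 / 0.033894 ≈ 0.304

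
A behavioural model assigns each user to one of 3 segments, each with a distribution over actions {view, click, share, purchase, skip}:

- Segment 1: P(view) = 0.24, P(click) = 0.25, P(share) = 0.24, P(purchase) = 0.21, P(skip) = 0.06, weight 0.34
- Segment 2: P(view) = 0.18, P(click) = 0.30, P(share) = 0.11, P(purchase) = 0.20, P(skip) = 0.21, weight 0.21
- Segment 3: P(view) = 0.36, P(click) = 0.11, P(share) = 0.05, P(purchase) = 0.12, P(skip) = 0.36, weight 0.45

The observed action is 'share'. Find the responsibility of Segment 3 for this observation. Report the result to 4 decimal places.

0.1769

Posterior ∝ prior × likelihood, so P(k | x) ∝ π_k f_k(x); normalise over all components.
Categorical probabilities:
  f_1 = P(share | comp) = 0.24
  f_2 = P(share | comp) = 0.11
  f_3 = P(share | comp) = 0.05
Unnormalised posteriors:
  π_1·f_1 = 0.34 × 0.24 = 0.0816
  π_2·f_2 = 0.21 × 0.11 = 0.0231
  π_3·f_3 = 0.45 × 0.05 = 0.0225
Sum: 0.0816 + 0.0231 + 0.0225 = 0.1272
So the posterior for Segment 3 is 0.0225 / 0.1272 ≈ 0.1769.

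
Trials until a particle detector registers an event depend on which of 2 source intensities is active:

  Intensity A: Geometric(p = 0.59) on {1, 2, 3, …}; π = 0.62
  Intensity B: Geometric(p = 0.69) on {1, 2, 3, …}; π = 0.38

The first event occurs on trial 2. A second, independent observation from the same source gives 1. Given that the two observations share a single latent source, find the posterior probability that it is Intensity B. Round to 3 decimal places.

By Bayes' theorem, P(k | x) = π_k f_k(x) / Σ_j π_j f_j(x).
Since both observations come from the same component, the likelihood for component k is f_k(x₁)·f_k(x₂).
  L_A = [0.2419] × [0.59] = 0.142721
  L_B = [0.2139] × [0.69] = 0.147591
Unnormalised posteriors:
  π_A·L_A = 0.62 × 0.142721 = 0.088487
  π_B·L_B = 0.38 × 0.147591 = 0.0560846
Denominator: 0.088487 + 0.0560846 = 0.144572
P(Intensity B | x₁,x₂) ≈ 0.388

0.388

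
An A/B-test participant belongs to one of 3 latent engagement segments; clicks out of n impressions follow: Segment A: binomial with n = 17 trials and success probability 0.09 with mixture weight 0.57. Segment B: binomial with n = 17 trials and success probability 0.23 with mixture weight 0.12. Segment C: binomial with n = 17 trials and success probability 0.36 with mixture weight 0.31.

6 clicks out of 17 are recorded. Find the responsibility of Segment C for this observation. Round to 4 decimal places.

0.8178

The responsibility of component k is π_k f_k(x) divided by Σ_j π_j f_j(x).
Evaluate each component's likelihood at the observed value:
  L_A = C(17,6)·0.09^6·0.91^11 = 12376·5.31441e-07·0.354369 = 0.00233072
  L_B = C(17,6)·0.23^6·0.77^11 = 12376·0.000148036·0.0564154 = 0.103358
  L_C = C(17,6)·0.36^6·0.64^11 = 12376·0.00217678·0.0073787 = 0.198781
Multiply by the mixture weights:
  π_A·L_A = 0.57 × 0.00233072 = 0.00132851
  π_B·L_B = 0.12 × 0.103358 = 0.012403
  π_C·L_C = 0.31 × 0.198781 = 0.0616221
Denominator: 0.00132851 + 0.012403 + 0.0616221 = 0.0753536
P(Segment C | x) = 0.0616221 / 0.0753536 ≈ 0.8178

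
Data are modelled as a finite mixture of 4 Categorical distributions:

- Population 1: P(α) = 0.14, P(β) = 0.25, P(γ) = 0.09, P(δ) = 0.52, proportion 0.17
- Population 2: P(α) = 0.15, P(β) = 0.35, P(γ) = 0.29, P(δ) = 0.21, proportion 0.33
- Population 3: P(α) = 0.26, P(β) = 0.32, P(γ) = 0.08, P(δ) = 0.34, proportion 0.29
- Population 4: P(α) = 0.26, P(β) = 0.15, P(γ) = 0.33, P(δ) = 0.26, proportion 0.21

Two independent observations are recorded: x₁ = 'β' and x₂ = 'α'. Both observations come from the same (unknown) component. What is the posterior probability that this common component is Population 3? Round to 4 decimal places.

0.4340

Apply Bayes' rule: the posterior for each component is proportional to its prior times its likelihood at x.
Since both observations come from the same component, the likelihood for component k is f_k(x₁)·f_k(x₂).
  L_1 = [P(β | comp) = 0.25] × [0.14] = 0.035
  L_2 = [P(β | comp) = 0.35] × [0.15] = 0.0525
  L_3 = [P(β | comp) = 0.32] × [0.26] = 0.0832
  L_4 = [P(β | comp) = 0.15] × [0.26] = 0.039
Weight by the priors:
  P(Z=1)·L_1 = 0.17 × 0.035 = 0.00595
  P(Z=2)·L_2 = 0.33 × 0.0525 = 0.017325
  P(Z=3)·L_3 = 0.29 × 0.0832 = 0.024128
  P(Z=4)·L_4 = 0.21 × 0.039 = 0.00819
Sum: 0.00595 + 0.017325 + 0.024128 + 0.00819 = 0.055593
Responsibility of Population 3: 0.024128 / 0.055593 ≈ 0.4340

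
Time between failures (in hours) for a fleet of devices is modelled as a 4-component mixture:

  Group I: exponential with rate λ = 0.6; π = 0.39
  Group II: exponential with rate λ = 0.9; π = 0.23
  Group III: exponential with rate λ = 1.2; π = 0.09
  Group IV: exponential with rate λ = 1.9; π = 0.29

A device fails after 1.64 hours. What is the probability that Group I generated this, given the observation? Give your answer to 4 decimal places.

0.5018

By Bayes' theorem, P(k | x) = w_k f_k(x) / Σ_j w_j f_j(x).
Evaluate each component's likelihood at the observed value:
  p_I = 0.6·e^(−0.6·1.64) = 0.6·e^(−0.9840) = 0.224288
  p_II = 0.9·e^(−0.9·1.64) = 0.9·e^(−1.4760) = 0.205695
  p_III = 1.2·e^(−1.2·1.64) = 1.2·e^(−1.9680) = 0.167683
  p_IV = 1.9·e^(−1.9·1.64) = 1.9·e^(−3.1160) = 0.0842349
Unnormalised posteriors:
  w_I·p_I = 0.39 × 0.224288 = 0.0874722
  w_II·p_II = 0.23 × 0.205695 = 0.0473099
  w_III·p_III = 0.09 × 0.167683 = 0.0150915
  w_IV·p_IV = 0.29 × 0.0842349 = 0.0244281
Sum: 0.0874722 + 0.0473099 + 0.0150915 + 0.0244281 = 0.174302
So the posterior for Group I is 0.0874722 / 0.174302 ≈ 0.5018.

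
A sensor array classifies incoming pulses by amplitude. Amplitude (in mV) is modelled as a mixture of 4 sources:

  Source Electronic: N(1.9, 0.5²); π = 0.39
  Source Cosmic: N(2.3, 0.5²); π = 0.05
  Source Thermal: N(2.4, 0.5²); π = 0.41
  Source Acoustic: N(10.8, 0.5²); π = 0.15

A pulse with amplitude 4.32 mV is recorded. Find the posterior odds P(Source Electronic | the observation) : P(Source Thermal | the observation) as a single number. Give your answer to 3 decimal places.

0.012

The posterior odds equal the prior odds times the likelihood ratio: (π_i/π_j)·(f_i(x)/f_j(x)).
Evaluate each component's likelihood at the observed value:
  p_Electronic = 6.53335e-06
  p_Cosmic = 0.000227903
  p_Thermal = 0.000501157
  p_Acoustic = 2.6887e-37
Posterior odds = (π_Electronic·p_Electronic) / (π_Thermal·p_Thermal) = (0.39·6.53335e-06) / (0.41·0.000501157) = 2.548e-06 / 0.000205474 ≈ 0.012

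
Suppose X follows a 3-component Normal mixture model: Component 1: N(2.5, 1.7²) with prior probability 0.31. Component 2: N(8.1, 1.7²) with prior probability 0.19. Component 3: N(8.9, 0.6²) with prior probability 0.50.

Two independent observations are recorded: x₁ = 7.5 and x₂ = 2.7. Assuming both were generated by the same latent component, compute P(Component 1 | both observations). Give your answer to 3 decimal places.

0.780

The responsibility of component k is π_k f_k(x) divided by Σ_j π_j f_j(x).
Since both observations come from the same component, the likelihood for component k is f_k(x₁)·f_k(x₂).
  p_1 = [0.00310474] × [0.233054] = 0.00072357
  p_2 = [0.220502] × [0.00151166] = 0.000333323
  p_3 = [0.0437031] × [4.32772e-24] = 1.89135e-25
Unnormalised posteriors:
  π_1·p_1 = 0.31 × 0.00072357 = 0.000224307
  π_2·p_2 = 0.19 × 0.000333323 = 6.33313e-05
  π_3·p_3 = 0.50 × 1.89135e-25 = 9.45675e-26
Marginal: 0.000224307 + 6.33313e-05 + 9.45675e-26 = 0.000287638
Responsibility of Component 1: 0.000224307 / 0.000287638 ≈ 0.780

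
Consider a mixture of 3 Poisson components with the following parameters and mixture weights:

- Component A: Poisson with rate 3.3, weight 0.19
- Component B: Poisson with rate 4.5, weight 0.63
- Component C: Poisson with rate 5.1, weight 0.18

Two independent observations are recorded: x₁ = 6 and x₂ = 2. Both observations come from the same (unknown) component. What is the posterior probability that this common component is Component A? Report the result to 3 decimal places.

0.184

P(component k | x) = w_k·f_k(x) / marginal(x), where marginal(x) = Σ_j w_j·f_j(x).
Since both observations come from the same component, the likelihood for component k is f_k(x₁)·f_k(x₂).
  f_A = [e^(−3.3)·3.3^6/6! = 0.0661575] × [0.200829] = 0.0132863
  f_B = [e^(−4.5)·4.5^6/6! = 0.12812] × [0.112479] = 0.0144108
  f_C = [e^(−5.1)·5.1^6/6! = 0.149] × [0.0792882] = 0.011814
Unnormalised posteriors:
  w_A·f_A = 0.19 × 0.0132863 = 0.00252441
  w_B·f_B = 0.63 × 0.0144108 = 0.00907879
  w_C·f_C = 0.18 × 0.011814 = 0.00212651
Normaliser: 0.00252441 + 0.00907879 + 0.00212651 = 0.0137297
So the posterior for Component A is 0.00252441 / 0.0137297 ≈ 0.184.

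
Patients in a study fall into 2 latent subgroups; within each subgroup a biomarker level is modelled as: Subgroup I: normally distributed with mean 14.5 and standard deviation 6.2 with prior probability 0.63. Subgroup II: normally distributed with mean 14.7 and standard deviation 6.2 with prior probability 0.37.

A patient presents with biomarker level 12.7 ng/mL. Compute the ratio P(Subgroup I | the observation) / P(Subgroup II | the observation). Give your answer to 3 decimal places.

Posterior odds = (π_i f_i(x)) / (π_j f_j(x)); the normalising sum cancels.
Normal densities:
  f_I = 0.0616901
  f_II = 0.0610833
Posterior odds = (π_I·f_I) / (π_II·f_II) = (0.63·0.0616901) / (0.37·0.0610833) = 0.0388648 / 0.0226008 ≈ 1.720

1.720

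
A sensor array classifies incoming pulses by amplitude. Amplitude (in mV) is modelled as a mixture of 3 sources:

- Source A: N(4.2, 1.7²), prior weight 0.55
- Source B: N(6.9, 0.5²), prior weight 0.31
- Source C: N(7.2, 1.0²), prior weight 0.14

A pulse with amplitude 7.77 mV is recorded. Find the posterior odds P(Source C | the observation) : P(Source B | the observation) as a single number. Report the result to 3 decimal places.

0.872

Posterior odds = (w_i f_i(x)) / (w_j f_j(x)); the normalising sum cancels.
Evaluate each component's likelihood at the observed value:
  L_A = 0.0258727
  L_B = 0.175592
  L_C = 0.339124
Posterior odds = (w_C·L_C) / (w_B·L_B) = (0.14·0.339124) / (0.31·0.175592) = 0.0474774 / 0.0544336 ≈ 0.872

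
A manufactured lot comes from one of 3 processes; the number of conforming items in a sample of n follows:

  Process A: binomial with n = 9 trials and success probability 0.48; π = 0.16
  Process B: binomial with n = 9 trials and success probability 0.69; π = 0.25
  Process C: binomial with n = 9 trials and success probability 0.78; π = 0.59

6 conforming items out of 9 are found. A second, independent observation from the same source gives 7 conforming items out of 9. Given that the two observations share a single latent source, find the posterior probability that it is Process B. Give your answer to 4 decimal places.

By Bayes' theorem, P(k | x) = w_k f_k(x) / Σ_j w_j f_j(x).
Since both observations come from the same component, the likelihood for component k is f_k(x₁)·f_k(x₂).
  L_A = [0.144456] × [0.0571476] = 0.00825533
  L_B = [0.270059] × [0.257614] = 0.069571
  L_C = [0.201426] × [0.306062] = 0.0616489
Multiply by the mixture weights:
  w_A·L_A = 0.16 × 0.00825533 = 0.00132085
  w_B·L_B = 0.25 × 0.069571 = 0.0173928
  w_C·L_C = 0.59 × 0.0616489 = 0.0363728
Sum: 0.00132085 + 0.0173928 + 0.0363728 = 0.0550864
P(Process B | x₁, x₂) = 0.0173928 / 0.0550864 ≈ 0.3157

0.3157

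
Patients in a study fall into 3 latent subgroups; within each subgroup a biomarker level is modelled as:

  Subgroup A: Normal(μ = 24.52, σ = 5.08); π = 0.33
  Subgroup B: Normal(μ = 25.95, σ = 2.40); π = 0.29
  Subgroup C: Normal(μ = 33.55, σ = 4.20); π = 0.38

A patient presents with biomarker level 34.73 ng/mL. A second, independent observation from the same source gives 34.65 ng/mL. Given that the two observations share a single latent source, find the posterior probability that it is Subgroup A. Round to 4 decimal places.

By Bayes' theorem, P(k | x) = π_k f_k(x) / Σ_j π_j f_j(x).
Since both observations come from the same component, the likelihood for component k is f_k(x₁)·f_k(x₂).
  f_A = [(1/(5.08·√(2π)))·exp(−(34.73−24.52)²/(2·5.08²)) = 0.078532·exp(-2.01973) = 0.0104205] × [0.0107542] = 0.000112064
  f_B = [(1/(2.40·√(2π)))·exp(−(34.73−25.95)²/(2·2.40²)) = 0.166226·exp(-6.69170) = 0.000206315] × [0.000232942] = 4.80594e-08
  f_C = [(1/(4.20·√(2π)))·exp(−(34.73−33.55)²/(2·4.20²)) = 0.094986·exp(-0.03947) = 0.0913104] × [0.0917837] = 0.00838081
Prior × likelihood for each component:
  π_A·f_A = 0.33 × 0.000112064 = 3.69812e-05
  π_B·f_B = 0.29 × 4.80594e-08 = 1.39372e-08
  π_C·f_C = 0.38 × 0.00838081 = 0.00318471
Sum: 3.69812e-05 + 1.39372e-08 + 0.00318471 = 0.0032217
P(Subgroup A | x₁,x₂) ≈ 0.0115

0.0115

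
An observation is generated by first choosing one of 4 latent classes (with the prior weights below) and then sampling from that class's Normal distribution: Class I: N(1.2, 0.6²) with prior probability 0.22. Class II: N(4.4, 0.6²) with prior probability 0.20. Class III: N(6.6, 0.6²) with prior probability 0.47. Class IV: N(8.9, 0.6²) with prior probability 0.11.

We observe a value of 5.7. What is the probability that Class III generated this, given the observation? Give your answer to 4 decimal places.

0.8886

Posterior ∝ prior × likelihood, so P(k | x) ∝ P(Z=k) f_k(x); normalise over all components.
Normal densities:
  p_I = 4.0572e-13
  p_II = 0.0635877
  p_III = 0.215863
  p_IV = 4.42717e-07
Prior × likelihood for each component:
  P(Z=I)·p_I = 0.22 × 4.0572e-13 = 8.92584e-14
  P(Z=II)·p_II = 0.20 × 0.0635877 = 0.0127175
  P(Z=III)·p_III = 0.47 × 0.215863 = 0.101455
  P(Z=IV)·p_IV = 0.11 × 4.42717e-07 = 4.86989e-08
Sum: 8.92584e-14 + 0.0127175 + 0.101455 + 4.86989e-08 = 0.114173
P(Class III | data) = 0.101455 / 0.114173 ≈ 0.8886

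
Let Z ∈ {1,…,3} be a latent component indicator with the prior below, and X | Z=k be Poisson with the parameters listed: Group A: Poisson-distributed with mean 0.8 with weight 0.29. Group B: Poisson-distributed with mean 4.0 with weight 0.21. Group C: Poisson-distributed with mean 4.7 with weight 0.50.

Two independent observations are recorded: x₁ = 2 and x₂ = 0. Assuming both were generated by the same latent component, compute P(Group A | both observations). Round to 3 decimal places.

0.948

The responsibility of component k is w_k f_k(x) divided by Σ_j w_j f_j(x).
Since both observations come from the same component, the likelihood for component k is f_k(x₁)·f_k(x₂).
  L_A = [0.143785] × [0.449329] = 0.0646069
  L_B = [0.146525] × [0.0183156] = 0.0026837
  L_C = [0.100457] × [0.00909528] = 0.000913687
Weight by the priors:
  w_A·L_A = 0.29 × 0.0646069 = 0.018736
  w_B·L_B = 0.21 × 0.0026837 = 0.000563577
  w_C·L_C = 0.50 × 0.000913687 = 0.000456844
Denominator: 0.018736 + 0.000563577 + 0.000456844 = 0.0197564
So the posterior for Group A is 0.018736 / 0.0197564 ≈ 0.948.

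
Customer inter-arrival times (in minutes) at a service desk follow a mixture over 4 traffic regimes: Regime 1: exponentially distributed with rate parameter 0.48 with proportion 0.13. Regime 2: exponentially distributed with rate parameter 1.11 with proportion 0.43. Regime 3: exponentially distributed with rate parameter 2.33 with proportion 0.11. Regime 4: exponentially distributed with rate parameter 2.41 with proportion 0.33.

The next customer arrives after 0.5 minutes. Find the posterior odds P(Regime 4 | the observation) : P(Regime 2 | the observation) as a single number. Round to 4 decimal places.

Posterior odds = (π_i f_i(x)) / (π_j f_j(x)); the normalising sum cancels.
Evaluate each component's likelihood at the observed value:
  f_1 = 0.377581
  f_2 = 0.63722
  f_3 = 0.72678
  f_4 = 0.722258
0.238345 / 0.274005 ≈ 0.8699

0.8699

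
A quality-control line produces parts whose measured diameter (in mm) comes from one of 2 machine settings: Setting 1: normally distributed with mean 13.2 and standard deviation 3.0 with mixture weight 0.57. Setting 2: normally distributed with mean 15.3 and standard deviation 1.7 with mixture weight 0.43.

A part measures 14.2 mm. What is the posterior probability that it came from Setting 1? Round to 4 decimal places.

0.4670

By Bayes' theorem, P(k | x) = π_k f_k(x) / Σ_j π_j f_j(x).
Normal densities:
  f_1 = 0.125794
  f_2 = 0.190346
Prior × likelihood for each component:
  π_1·f_1 = 0.57 × 0.125794 = 0.0717028
  π_2·f_2 = 0.43 × 0.190346 = 0.081849
Marginal: 0.0717028 + 0.081849 = 0.153552
P(Setting 1 | data) = 0.0717028 / 0.153552 ≈ 0.4670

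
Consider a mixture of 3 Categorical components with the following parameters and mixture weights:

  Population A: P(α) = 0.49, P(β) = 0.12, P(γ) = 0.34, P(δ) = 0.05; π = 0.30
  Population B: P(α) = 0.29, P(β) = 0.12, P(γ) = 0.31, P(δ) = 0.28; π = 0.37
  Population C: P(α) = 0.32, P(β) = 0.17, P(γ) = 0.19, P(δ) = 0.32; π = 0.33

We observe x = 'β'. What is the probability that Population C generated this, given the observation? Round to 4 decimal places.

P(component k | x) = P(Z=k)·f_k(x) / marginal(x), where marginal(x) = Σ_j P(Z=j)·f_j(x).
Component likelihoods at x = 'β':
  f_A = 0.12
  f_B = 0.12
  f_C = 0.17
Weight by the priors:
  P(Z=A)·f_A = 0.30 × 0.12 = 0.036
  P(Z=B)·f_B = 0.37 × 0.12 = 0.0444
  P(Z=C)·f_C = 0.33 × 0.17 = 0.0561
Denominator: 0.036 + 0.0444 + 0.0561 = 0.1365
So the posterior for Population C is 0.0561 / 0.1365 ≈ 0.4110.

0.4110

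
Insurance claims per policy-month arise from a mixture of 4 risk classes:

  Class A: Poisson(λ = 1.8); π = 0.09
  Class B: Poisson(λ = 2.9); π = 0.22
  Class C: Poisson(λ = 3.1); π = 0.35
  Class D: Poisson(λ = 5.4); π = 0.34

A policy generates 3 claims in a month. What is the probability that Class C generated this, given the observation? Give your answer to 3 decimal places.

0.430

P(component k | x) = π_k·f_k(x) / marginal(x), where marginal(x) = Σ_j π_j·f_j(x).
Poisson probabilities:
  L_A = 0.160671
  L_B = 0.22366
  L_C = 0.223677
  L_D = 0.118533
Unnormalised posteriors:
  π_A·L_A = 0.09 × 0.160671 = 0.0144603
  π_B·L_B = 0.22 × 0.22366 = 0.0492052
  π_C·L_C = 0.35 × 0.223677 = 0.0782869
  π_D·L_D = 0.34 × 0.118533 = 0.0403013
Evidence: 0.0144603 + 0.0492052 + 0.0782869 + 0.0403013 = 0.182254
P(Class C | 3 claims) = 0.0782869 / 0.182254 ≈ 0.430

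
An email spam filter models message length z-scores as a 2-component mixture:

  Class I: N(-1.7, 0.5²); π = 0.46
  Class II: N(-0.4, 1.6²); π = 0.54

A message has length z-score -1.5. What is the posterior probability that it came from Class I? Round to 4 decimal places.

0.7612

Apply Bayes' rule: the posterior for each component is proportional to its prior times its likelihood at x.
Normal densities:
  f_I = (1/(0.5·√(2π)))·exp(−(-1.5−-1.7)²/(2·0.5²)) = 0.797885·exp(-0.08000) = 0.73654
  f_II = (1/(1.6·√(2π)))·exp(−(-1.5−-0.4)²/(2·1.6²)) = 0.249339·exp(-0.23633) = 0.196858
Multiply by the mixture weights:
  π_I·f_I = 0.46 × 0.73654 = 0.338809
  π_II·f_II = 0.54 × 0.196858 = 0.106304
Denominator: 0.338809 + 0.106304 = 0.445112
So the posterior for Class I is 0.338809 / 0.445112 ≈ 0.7612.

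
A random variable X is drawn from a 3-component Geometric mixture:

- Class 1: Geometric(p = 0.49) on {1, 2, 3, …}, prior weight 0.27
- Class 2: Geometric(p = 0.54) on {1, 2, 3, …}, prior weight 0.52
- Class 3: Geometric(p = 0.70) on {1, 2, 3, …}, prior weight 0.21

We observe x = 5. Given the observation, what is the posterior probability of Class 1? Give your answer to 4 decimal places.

0.3941

Posterior ∝ prior × likelihood, so P(k | x) ∝ P(Z=k) f_k(x); normalise over all components.
Geometric probabilities:
  f_1 = 0.49·(1−0.49)^4 = 0.49·0.067652 = 0.0331495
  f_2 = 0.54·(1−0.54)^4 = 0.54·0.0447746 = 0.0241783
  f_3 = 0.70·(1−0.70)^4 = 0.70·0.0081 = 0.00567
Weight by the priors:
  P(Z=1)·f_1 = 0.27 × 0.0331495 = 0.00895036
  P(Z=2)·f_2 = 0.52 × 0.0241783 = 0.0125727
  P(Z=3)·f_3 = 0.21 × 0.00567 = 0.0011907
Marginal: 0.00895036 + 0.0125727 + 0.0011907 = 0.0227138
P(Class 1 | 5) ≈ 0.3941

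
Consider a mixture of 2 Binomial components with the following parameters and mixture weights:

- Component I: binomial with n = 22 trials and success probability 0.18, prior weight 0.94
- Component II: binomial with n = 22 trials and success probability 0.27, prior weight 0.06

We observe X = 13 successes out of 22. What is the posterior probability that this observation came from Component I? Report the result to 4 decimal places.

0.1865

By Bayes' theorem, P(k | x) = π_k f_k(x) / Σ_j π_j f_j(x).
Binomial probabilities:
  f_I = C(22,13)·0.18^13·0.82^9 = 497420·2.0823e-10·0.16762 = 1.73616e-05
  f_II = C(22,13)·0.27^13·0.73^9 = 497420·4.05256e-08·0.0588716 = 0.00118675
Prior × likelihood for each component:
  π_I·f_I = 0.94 × 1.73616e-05 = 1.63199e-05
  π_II·f_II = 0.06 × 0.00118675 = 7.12048e-05
Denominator: 1.63199e-05 + 7.12048e-05 = 8.75247e-05
P(Component I | 13 successes out of 22) ≈ 0.1865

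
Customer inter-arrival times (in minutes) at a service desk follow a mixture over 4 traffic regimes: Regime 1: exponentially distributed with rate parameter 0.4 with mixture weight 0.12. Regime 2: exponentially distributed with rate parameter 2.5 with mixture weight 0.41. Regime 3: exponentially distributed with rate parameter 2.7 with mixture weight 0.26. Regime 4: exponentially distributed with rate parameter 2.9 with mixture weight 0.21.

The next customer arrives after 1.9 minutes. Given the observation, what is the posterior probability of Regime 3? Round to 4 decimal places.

The responsibility of component k is π_k f_k(x) divided by Σ_j π_j f_j(x).
Exponential densities:
  p_1 = 0.187067
  p_2 = 0.0216292
  p_3 = 0.0159747
  p_4 = 0.0117337
Unnormalised posteriors:
  π_1·p_1 = 0.12 × 0.187067 = 0.022448
  π_2·p_2 = 0.41 × 0.0216292 = 0.00886799
  π_3·p_3 = 0.26 × 0.0159747 = 0.00415343
  π_4·p_4 = 0.21 × 0.0117337 = 0.00246408
Evidence: 0.022448 + 0.00886799 + 0.00415343 + 0.00246408 = 0.0379335
P(Regime 3 | 1.9 minutes) ≈ 0.1095

0.1095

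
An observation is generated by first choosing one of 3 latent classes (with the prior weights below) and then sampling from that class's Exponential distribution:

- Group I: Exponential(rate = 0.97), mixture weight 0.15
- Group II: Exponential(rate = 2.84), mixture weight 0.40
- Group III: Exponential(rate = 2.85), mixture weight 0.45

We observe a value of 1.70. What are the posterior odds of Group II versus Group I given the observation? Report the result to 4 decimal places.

0.3250

Only the two components matter; the odds are (π_i f_i(x)) / (π_j f_j(x)).
Evaluate each component's likelihood at the observed value:
  p_I = 0.97·e^(−0.97·1.70) = 0.97·e^(−1.6490) = 0.186475
  p_II = 2.84·e^(−2.84·1.70) = 2.84·e^(−4.8280) = 0.0227271
  p_III = 2.85·e^(−2.85·1.70) = 2.85·e^(−4.8450) = 0.0224227
0.00909085 / 0.0279712 ≈ 0.3250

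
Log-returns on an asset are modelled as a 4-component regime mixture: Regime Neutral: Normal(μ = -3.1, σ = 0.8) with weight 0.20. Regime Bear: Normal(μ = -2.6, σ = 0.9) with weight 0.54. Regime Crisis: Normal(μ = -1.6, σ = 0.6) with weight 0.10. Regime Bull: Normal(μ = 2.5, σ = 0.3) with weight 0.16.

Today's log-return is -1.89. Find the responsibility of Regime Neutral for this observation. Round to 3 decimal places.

By Bayes' theorem, P(k | x) = π_k f_k(x) / Σ_j π_j f_j(x).
Component likelihoods at x = -1.89:
  p_Neutral = (1/(0.8·√(2π)))·exp(−(-1.89−-3.1)²/(2·0.8²)) = 0.498678·exp(-1.14383) = 0.158877
  p_Bear = (1/(0.9·√(2π)))·exp(−(-1.89−-2.6)²/(2·0.9²)) = 0.443269·exp(-0.31117) = 0.324733
  p_Crisis = (1/(0.6·√(2π)))·exp(−(-1.89−-1.6)²/(2·0.6²)) = 0.664904·exp(-0.11681) = 0.591604
  p_Bull = (1/(0.3·√(2π)))·exp(−(-1.89−2.5)²/(2·0.3²)) = 1.329808·exp(-107.06722) = 4.21779e-47
Unnormalised posteriors:
  π_Neutral·p_Neutral = 0.20 × 0.158877 = 0.0317755
  π_Bear·p_Bear = 0.54 × 0.324733 = 0.175356
  π_Crisis·p_Crisis = 0.10 × 0.591604 = 0.0591604
  π_Bull·p_Bull = 0.16 × 4.21779e-47 = 6.74846e-48
Sum: 0.0317755 + 0.175356 + 0.0591604 + 6.74846e-48 = 0.266292
Responsibility of Regime Neutral: 0.0317755 / 0.266292 ≈ 0.119

0.119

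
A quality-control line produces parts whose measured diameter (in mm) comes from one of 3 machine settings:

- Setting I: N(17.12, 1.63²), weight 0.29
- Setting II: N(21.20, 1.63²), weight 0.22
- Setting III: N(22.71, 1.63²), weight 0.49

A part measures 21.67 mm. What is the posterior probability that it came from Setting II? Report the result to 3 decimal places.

P(component k | x) = π_k·f_k(x) / marginal(x), where marginal(x) = Σ_j π_j·f_j(x).
Evaluate each component's likelihood at the observed value:
  p_I = 0.00497412
  p_II = 0.234784
  p_III = 0.199675
Multiply by the mixture weights:
  π_I·p_I = 0.29 × 0.00497412 = 0.0014425
  π_II·p_II = 0.22 × 0.234784 = 0.0516525
  π_III·p_III = 0.49 × 0.199675 = 0.0978408
Sum: 0.0014425 + 0.0516525 + 0.0978408 = 0.150936
Responsibility of Setting II: 0.0516525 / 0.150936 ≈ 0.342

0.342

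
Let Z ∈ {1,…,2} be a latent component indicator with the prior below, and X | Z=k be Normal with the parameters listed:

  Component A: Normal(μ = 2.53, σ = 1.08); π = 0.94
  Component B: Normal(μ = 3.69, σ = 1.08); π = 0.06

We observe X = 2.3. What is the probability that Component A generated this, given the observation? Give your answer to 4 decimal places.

Posterior ∝ prior × likelihood, so P(k | x) ∝ w_k f_k(x); normalise over all components.
Normal densities:
  f_A = 0.361109
  f_B = 0.161358
Weight by the priors:
  w_A·f_A = 0.94 × 0.361109 = 0.339442
  w_B·f_B = 0.06 × 0.161358 = 0.00968146
Sum: 0.339442 + 0.00968146 = 0.349124
P(Component A | the observation) ≈ 0.9723

0.9723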